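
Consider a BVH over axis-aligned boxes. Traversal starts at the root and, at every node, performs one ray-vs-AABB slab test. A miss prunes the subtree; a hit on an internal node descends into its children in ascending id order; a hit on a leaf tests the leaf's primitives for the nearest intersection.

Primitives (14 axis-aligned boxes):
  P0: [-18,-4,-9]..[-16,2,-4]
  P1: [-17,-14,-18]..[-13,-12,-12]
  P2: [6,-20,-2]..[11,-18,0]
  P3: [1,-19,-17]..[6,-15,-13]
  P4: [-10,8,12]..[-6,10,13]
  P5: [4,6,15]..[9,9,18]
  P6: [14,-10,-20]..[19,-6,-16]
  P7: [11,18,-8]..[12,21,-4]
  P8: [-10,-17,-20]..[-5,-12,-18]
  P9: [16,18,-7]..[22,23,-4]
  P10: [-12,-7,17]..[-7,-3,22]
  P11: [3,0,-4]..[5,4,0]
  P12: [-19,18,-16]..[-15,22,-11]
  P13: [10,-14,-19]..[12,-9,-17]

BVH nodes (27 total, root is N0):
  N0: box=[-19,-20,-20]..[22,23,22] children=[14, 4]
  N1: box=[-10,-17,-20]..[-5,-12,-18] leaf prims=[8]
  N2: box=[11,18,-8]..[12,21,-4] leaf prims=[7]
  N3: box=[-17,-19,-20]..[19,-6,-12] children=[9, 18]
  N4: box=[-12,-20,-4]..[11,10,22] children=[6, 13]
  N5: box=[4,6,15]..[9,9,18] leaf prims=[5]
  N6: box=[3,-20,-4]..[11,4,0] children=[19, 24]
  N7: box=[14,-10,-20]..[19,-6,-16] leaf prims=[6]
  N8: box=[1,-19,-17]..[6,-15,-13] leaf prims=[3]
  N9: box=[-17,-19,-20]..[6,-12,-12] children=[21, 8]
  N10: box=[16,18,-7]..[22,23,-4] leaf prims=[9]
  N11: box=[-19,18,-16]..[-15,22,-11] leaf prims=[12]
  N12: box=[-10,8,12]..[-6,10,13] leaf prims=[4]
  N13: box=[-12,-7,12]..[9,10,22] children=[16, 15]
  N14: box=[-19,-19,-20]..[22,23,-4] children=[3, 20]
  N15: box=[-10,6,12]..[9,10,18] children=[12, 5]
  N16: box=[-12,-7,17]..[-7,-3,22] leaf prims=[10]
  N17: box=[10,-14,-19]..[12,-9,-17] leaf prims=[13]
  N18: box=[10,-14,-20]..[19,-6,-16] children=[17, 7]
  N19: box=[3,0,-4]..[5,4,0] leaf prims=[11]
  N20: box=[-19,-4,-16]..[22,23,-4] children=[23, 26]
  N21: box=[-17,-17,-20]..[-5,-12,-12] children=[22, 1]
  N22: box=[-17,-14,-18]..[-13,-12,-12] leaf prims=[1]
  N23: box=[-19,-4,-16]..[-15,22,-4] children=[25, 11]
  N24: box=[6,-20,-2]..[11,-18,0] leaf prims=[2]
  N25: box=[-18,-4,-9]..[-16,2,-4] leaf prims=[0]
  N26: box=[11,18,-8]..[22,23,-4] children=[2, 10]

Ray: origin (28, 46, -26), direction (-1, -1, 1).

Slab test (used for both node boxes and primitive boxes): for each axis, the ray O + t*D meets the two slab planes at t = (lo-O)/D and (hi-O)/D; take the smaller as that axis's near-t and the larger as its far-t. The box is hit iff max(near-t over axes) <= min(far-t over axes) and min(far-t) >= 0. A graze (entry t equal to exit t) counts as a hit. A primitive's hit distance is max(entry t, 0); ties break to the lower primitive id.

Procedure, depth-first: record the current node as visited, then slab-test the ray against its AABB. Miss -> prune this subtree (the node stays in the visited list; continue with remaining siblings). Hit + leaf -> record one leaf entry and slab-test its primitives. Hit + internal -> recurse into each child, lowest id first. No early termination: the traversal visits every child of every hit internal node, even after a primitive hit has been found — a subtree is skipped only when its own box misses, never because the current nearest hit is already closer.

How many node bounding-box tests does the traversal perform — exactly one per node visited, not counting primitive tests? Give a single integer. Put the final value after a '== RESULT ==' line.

Walk:
N0 x:[6,47] y:[23,66] z:[6,48] -> hit [23,47], descend [4, 14]
  N4 x:[17,40] y:[36,66] z:[22,48] -> hit [36,40], descend [6, 13]
    N6 x:[17,25] y:[42,66] z:[22,26] -> miss, prune
    N13 x:[19,40] y:[36,53] z:[38,48] -> hit [38,40], descend [15, 16]
      N15 x:[19,38] y:[36,40] z:[38,44] -> hit [38,38], descend [5, 12]
        N5 x:[19,24] y:[37,40] z:[41,44] -> miss, prune
        N12 x:[34,38] y:[36,38] z:[38,39] -> hit [38,38] leaf, test {P4@t=38}
      N16 x:[35,40] y:[49,53] z:[43,48] -> miss, prune
  N14 x:[6,47] y:[23,65] z:[6,22] -> miss, prune

order=[0, 4, 6, 13, 15, 5, 12, 16, 14]  |boxes|=9  |leaves|=1  hit=P4

== RESULT ==
9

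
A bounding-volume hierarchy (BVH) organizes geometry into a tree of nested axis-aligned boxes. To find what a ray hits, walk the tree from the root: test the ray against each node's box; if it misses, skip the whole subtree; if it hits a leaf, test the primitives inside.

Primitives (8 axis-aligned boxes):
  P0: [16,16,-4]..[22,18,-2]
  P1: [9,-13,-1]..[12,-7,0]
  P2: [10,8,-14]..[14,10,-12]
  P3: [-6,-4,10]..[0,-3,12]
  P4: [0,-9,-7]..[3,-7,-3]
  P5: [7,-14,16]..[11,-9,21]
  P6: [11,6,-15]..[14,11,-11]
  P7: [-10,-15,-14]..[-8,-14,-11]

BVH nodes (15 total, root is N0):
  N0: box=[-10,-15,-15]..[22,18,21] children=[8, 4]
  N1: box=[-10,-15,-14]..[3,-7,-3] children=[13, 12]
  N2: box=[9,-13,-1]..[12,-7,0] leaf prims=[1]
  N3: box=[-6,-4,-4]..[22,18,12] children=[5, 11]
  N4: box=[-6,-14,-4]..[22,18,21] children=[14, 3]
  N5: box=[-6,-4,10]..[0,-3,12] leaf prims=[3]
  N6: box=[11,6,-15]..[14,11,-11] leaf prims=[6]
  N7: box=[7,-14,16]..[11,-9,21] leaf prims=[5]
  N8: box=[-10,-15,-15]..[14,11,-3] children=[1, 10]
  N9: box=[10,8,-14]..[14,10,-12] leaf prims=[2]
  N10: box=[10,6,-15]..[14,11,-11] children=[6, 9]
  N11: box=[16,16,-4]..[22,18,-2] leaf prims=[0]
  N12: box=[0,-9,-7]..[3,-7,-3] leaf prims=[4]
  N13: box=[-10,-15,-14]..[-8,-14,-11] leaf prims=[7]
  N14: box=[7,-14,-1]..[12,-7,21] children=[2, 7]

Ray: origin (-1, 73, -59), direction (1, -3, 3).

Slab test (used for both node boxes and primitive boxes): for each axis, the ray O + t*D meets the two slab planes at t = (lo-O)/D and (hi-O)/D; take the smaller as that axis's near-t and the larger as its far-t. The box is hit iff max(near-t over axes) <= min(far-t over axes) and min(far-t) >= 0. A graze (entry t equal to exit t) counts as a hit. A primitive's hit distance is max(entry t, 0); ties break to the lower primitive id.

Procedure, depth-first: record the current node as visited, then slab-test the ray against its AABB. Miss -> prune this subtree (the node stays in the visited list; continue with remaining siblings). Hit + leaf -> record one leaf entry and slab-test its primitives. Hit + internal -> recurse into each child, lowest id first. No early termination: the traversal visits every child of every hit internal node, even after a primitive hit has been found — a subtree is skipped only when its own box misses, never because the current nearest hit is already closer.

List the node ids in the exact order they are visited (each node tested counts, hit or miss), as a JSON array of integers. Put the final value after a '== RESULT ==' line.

Traverse from the root:
N0 x:[-9,23] y:[55/3,88/3] z:[44/3,80/3] -> hit [55/3,23], descend [4, 8]
  N4 x:[-5,23] y:[55/3,29] z:[55/3,80/3] -> hit [55/3,23], descend [3, 14]
    N3 x:[-5,23] y:[55/3,77/3] z:[55/3,71/3] -> hit [55/3,23], descend [5, 11]
      N5 x:[-5,1] y:[76/3,77/3] z:[23,71/3] -> miss, prune
      N11 x:[17,23] y:[55/3,19] z:[55/3,19] -> hit [55/3,19] leaf, test {P0@t=55/3}
    N14 x:[8,13] y:[80/3,29] z:[58/3,80/3] -> miss, prune
  N8 x:[-9,15] y:[62/3,88/3] z:[44/3,56/3] -> miss, prune

Visited [0, 4, 3, 5, 11, 14, 8]. Tests: 7 box, 1 leaf. Nearest: P0.

== RESULT ==
[0, 4, 3, 5, 11, 14, 8]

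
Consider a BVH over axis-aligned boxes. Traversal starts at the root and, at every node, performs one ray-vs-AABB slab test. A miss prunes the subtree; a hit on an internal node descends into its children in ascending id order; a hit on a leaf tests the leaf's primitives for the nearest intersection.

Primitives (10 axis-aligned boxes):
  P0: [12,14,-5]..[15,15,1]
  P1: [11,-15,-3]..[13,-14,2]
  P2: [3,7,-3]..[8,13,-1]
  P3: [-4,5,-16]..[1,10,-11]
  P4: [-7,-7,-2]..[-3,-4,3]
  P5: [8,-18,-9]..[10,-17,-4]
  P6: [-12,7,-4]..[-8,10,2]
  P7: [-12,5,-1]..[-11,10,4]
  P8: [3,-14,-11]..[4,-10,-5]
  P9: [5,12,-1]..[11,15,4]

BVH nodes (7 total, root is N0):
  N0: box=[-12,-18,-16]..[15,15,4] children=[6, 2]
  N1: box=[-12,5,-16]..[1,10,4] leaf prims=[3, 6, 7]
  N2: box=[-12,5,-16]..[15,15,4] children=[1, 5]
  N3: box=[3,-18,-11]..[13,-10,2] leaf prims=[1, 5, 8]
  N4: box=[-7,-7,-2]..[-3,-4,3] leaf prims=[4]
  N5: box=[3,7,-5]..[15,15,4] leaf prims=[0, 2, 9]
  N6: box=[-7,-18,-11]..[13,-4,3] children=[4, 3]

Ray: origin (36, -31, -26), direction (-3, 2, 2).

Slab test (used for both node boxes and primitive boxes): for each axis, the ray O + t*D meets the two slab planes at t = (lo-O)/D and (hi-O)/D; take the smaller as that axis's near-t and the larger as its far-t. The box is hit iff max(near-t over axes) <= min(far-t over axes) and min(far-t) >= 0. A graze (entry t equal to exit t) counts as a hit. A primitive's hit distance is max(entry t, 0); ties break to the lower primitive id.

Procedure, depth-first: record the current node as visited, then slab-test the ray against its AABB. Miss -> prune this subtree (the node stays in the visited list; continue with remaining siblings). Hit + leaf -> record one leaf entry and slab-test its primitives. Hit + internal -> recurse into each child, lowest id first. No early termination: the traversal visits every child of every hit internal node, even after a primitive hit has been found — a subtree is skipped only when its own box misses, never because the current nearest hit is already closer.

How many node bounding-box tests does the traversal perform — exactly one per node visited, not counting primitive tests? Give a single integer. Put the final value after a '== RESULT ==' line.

Trace the traversal:
N0 x:[7,16] y:[13/2,23] z:[5,15] -> hit [7,15], descend [2, 6]
  N2 x:[7,16] y:[18,23] z:[5,15] -> miss, prune
  N6 x:[23/3,43/3] y:[13/2,27/2] z:[15/2,29/2] -> hit [23/3,27/2], descend [3, 4]
    N3 x:[23/3,11] y:[13/2,21/2] z:[15/2,14] -> hit [23/3,21/2] leaf, test {P1(miss), P5(miss), P8(miss)}
    N4 x:[13,43/3] y:[12,27/2] z:[12,29/2] -> hit [13,27/2] leaf, test {P4@t=13}

5 AABB tests over nodes [0, 2, 6, 3, 4]; 2 leaves entered; closest P4.

== RESULT ==
5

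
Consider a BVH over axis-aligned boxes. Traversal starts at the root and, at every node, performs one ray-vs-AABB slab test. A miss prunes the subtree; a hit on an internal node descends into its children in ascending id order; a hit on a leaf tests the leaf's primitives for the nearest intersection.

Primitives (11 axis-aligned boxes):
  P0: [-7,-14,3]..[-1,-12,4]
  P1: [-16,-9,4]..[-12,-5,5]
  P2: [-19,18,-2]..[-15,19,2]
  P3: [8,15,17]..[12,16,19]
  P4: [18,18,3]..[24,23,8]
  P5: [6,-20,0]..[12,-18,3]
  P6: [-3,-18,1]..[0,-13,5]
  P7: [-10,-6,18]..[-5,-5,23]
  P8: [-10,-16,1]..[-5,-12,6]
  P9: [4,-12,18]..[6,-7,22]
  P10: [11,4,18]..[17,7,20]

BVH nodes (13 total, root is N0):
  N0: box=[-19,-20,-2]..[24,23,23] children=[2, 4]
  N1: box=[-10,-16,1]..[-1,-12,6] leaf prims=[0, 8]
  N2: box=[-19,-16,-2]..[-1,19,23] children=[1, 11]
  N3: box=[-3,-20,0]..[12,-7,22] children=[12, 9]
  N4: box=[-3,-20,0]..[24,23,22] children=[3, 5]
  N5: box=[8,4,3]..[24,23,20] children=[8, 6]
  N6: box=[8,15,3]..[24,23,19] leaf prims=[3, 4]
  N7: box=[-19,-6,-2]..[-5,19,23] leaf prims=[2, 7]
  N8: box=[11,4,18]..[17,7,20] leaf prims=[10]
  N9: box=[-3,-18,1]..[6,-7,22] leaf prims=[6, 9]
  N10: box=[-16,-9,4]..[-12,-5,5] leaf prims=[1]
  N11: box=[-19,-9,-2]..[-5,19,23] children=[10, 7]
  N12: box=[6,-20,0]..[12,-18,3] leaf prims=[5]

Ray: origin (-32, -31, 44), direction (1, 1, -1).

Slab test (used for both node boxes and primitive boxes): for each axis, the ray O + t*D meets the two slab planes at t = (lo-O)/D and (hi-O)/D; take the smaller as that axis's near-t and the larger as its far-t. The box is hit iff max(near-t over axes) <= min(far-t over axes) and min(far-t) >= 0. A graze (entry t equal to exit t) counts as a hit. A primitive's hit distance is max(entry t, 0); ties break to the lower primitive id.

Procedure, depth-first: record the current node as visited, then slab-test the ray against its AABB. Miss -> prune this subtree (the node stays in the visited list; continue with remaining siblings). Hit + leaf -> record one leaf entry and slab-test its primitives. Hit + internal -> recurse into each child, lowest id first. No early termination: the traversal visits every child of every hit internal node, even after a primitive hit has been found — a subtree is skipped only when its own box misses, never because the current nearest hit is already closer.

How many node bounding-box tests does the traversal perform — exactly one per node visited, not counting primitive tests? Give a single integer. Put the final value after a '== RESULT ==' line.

Traverse from the root:
N0 x:[13,56] y:[11,54] z:[21,46] -> hit [21,46], descend [2, 4]
  N2 x:[13,31] y:[15,50] z:[21,46] -> hit [21,31], descend [1, 11]
    N1 x:[22,31] y:[15,19] z:[38,43] -> miss, prune
    N11 x:[13,27] y:[22,50] z:[21,46] -> hit [22,27], descend [7, 10]
      N7 x:[13,27] y:[25,50] z:[21,46] -> hit [25,27] leaf, test {P2(miss), P7@t=25}
      N10 x:[16,20] y:[22,26] z:[39,40] -> miss, prune
  N4 x:[29,56] y:[11,54] z:[22,44] -> hit [29,44], descend [3, 5]
    N3 x:[29,44] y:[11,24] z:[22,44] -> miss, prune
    N5 x:[40,56] y:[35,54] z:[24,41] -> hit [40,41], descend [6, 8]
      N6 x:[40,56] y:[46,54] z:[25,41] -> miss, prune
      N8 x:[43,49] y:[35,38] z:[24,26] -> miss, prune

11 AABB tests over nodes [0, 2, 1, 11, 7, 10, 4, 3, 5, 6, 8]; 1 leaf entered; closest P7.

== RESULT ==
11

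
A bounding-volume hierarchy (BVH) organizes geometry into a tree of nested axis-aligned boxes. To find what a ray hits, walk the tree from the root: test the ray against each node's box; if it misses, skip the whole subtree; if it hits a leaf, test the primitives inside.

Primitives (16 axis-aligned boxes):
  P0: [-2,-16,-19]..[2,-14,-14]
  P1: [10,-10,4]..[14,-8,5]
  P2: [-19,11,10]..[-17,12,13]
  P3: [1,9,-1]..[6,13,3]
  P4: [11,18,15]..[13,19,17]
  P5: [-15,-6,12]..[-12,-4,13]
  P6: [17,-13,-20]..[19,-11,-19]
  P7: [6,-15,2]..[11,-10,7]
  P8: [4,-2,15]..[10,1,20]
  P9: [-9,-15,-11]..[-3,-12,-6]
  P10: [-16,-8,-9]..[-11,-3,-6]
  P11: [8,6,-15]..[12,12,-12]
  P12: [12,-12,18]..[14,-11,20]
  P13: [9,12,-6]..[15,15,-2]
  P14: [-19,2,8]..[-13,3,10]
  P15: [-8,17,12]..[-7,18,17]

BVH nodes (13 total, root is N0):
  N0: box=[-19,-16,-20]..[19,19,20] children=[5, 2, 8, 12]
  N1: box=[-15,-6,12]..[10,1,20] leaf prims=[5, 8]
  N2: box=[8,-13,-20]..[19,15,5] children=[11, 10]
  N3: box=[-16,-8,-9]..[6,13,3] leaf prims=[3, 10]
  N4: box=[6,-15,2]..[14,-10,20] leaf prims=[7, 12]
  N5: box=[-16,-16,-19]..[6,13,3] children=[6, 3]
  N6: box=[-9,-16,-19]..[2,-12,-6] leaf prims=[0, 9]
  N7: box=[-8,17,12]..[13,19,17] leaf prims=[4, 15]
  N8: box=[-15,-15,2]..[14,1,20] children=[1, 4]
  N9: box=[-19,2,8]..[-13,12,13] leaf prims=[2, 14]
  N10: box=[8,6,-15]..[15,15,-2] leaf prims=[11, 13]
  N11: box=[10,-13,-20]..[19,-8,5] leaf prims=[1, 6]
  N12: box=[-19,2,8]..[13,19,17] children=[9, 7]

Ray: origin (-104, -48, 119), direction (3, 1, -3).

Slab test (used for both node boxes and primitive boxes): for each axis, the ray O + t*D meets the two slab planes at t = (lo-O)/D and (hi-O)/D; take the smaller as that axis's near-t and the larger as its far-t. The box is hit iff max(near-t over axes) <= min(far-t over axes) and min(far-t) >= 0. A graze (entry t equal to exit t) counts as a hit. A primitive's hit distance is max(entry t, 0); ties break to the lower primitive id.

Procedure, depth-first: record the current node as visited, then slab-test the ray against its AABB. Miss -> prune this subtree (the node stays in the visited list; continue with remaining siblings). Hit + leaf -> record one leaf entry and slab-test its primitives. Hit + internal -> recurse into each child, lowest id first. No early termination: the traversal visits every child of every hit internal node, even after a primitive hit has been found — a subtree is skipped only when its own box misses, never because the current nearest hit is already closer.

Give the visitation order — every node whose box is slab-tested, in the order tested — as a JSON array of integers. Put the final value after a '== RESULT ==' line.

Trace the traversal:
N0 x:[85/3,41] y:[32,67] z:[33,139/3] -> hit [33,41], descend [2, 5, 8, 12]
  N2 x:[112/3,41] y:[35,63] z:[38,139/3] -> hit [38,41], descend [10, 11]
    N10 x:[112/3,119/3] y:[54,63] z:[121/3,134/3] -> miss, prune
    N11 x:[38,41] y:[35,40] z:[38,139/3] -> hit [38,40] leaf, test {P1@t=38, P6(miss)}
  N5 x:[88/3,110/3] y:[32,61] z:[116/3,46] -> miss, prune
  N8 x:[89/3,118/3] y:[33,49] z:[33,39] -> hit [33,39], descend [1, 4]
    N1 x:[89/3,38] y:[42,49] z:[33,107/3] -> miss, prune
    N4 x:[110/3,118/3] y:[33,38] z:[33,39] -> hit [110/3,38] leaf, test {P7@t=112/3, P12(miss)}
  N12 x:[85/3,39] y:[50,67] z:[34,37] -> miss, prune

9 AABB tests over nodes [0, 2, 10, 11, 5, 8, 1, 4, 12]; 2 leaves entered; closest P7.

== RESULT ==
[0, 2, 10, 11, 5, 8, 1, 4, 12]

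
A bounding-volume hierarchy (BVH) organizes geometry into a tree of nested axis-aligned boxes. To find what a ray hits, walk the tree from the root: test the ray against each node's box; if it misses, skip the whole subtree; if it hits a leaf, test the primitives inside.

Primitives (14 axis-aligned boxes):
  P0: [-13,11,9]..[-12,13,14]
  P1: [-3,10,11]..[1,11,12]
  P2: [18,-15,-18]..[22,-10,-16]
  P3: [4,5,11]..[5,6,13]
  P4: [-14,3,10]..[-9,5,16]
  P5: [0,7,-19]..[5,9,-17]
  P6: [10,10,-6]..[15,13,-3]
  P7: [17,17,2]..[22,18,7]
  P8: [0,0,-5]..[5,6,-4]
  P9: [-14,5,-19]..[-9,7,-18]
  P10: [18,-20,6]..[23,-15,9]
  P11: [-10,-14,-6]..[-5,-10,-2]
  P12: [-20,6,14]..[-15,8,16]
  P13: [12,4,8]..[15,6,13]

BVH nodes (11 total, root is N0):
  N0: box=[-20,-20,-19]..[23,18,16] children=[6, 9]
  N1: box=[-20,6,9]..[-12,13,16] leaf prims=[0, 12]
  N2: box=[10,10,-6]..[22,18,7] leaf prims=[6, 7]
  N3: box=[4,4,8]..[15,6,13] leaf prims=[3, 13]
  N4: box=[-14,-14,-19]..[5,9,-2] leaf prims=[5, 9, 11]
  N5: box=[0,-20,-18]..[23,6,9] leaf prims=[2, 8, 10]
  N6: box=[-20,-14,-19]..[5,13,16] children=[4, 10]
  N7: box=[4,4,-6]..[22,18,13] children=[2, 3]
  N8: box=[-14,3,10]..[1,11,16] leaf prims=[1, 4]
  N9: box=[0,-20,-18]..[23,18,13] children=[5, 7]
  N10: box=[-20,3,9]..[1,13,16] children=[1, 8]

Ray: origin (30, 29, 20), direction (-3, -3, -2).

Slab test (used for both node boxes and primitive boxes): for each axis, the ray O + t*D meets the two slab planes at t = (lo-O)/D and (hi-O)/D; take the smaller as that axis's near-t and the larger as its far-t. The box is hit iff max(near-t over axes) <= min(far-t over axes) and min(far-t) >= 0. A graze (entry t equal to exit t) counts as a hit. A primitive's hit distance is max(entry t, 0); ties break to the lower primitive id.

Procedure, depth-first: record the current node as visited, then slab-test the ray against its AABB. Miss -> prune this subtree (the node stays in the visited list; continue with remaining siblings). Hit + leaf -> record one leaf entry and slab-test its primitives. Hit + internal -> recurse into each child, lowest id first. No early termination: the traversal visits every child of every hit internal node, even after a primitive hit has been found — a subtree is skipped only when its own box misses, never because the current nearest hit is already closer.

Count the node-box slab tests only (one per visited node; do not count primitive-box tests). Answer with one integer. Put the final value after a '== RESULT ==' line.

Trace the traversal:
N0 x:[7/3,50/3] y:[11/3,49/3] z:[2,39/2] -> hit [11/3,49/3], descend [6, 9]
  N6 x:[25/3,50/3] y:[16/3,43/3] z:[2,39/2] -> hit [25/3,43/3], descend [4, 10]
    N4 x:[25/3,44/3] y:[20/3,43/3] z:[11,39/2] -> hit [11,43/3] leaf, test {P5(miss), P9(miss), P11@t=13}
    N10 x:[29/3,50/3] y:[16/3,26/3] z:[2,11/2] -> miss, prune
  N9 x:[7/3,10] y:[11/3,49/3] z:[7/2,19] -> hit [11/3,10], descend [5, 7]
    N5 x:[7/3,10] y:[23/3,49/3] z:[11/2,19] -> hit [23/3,10] leaf, test {P2(miss), P8(miss), P10(miss)}
    N7 x:[8/3,26/3] y:[11/3,25/3] z:[7/2,13] -> hit [11/3,25/3], descend [2, 3]
      N2 x:[8/3,20/3] y:[11/3,19/3] z:[13/2,13] -> miss, prune
      N3 x:[5,26/3] y:[23/3,25/3] z:[7/2,6] -> miss, prune

Summary -> nodes [0, 6, 4, 10, 9, 5, 7, 2, 3]; box-tests=9; leaf-entries=2; first=P11

== RESULT ==
9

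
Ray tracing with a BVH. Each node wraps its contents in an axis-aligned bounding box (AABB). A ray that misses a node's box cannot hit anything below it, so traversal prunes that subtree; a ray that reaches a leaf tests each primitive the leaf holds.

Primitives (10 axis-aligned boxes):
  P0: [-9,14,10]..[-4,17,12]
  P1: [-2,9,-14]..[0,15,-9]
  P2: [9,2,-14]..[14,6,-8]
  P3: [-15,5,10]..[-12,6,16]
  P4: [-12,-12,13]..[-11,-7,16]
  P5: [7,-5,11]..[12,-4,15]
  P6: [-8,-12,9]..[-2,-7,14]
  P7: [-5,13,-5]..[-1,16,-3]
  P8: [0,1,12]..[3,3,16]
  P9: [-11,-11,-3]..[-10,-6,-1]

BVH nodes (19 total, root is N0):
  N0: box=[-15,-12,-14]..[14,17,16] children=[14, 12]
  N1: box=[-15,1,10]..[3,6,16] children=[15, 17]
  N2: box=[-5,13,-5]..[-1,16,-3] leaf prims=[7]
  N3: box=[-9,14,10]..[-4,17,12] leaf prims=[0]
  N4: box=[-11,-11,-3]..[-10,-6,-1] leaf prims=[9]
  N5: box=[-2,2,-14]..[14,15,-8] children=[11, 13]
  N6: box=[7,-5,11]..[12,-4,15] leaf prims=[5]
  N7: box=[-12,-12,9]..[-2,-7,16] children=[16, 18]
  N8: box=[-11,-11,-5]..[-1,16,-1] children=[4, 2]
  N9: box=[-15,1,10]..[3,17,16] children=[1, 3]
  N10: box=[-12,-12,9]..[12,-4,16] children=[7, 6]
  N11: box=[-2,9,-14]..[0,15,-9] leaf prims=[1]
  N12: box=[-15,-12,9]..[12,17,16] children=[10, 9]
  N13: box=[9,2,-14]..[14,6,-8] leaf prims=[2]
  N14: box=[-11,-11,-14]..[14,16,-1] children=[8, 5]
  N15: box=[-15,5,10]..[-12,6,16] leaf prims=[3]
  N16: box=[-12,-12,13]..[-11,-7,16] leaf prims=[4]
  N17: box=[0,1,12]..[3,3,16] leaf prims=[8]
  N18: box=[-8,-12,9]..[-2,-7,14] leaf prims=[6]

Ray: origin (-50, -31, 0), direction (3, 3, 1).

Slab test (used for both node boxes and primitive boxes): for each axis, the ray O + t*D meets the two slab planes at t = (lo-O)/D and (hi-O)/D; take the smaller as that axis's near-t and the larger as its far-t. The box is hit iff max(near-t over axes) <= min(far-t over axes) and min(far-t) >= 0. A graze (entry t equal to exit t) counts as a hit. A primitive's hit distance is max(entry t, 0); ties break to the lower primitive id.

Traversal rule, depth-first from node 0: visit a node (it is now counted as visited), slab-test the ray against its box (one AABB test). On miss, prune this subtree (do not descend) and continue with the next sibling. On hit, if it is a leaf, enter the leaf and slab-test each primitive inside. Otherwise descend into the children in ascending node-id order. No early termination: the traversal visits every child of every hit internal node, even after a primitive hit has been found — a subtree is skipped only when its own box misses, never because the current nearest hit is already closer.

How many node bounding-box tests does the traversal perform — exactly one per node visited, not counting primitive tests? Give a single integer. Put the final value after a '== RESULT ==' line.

Traverse from the root:
N0 x:[35/3,64/3] y:[19/3,16] z:[-14,16] -> hit [35/3,16], descend [12, 14]
  N12 x:[35/3,62/3] y:[19/3,16] z:[9,16] -> hit [35/3,16], descend [9, 10]
    N9 x:[35/3,53/3] y:[32/3,16] z:[10,16] -> hit [35/3,16], descend [1, 3]
      N1 x:[35/3,53/3] y:[32/3,37/3] z:[10,16] -> hit [35/3,37/3], descend [15, 17]
        N15 x:[35/3,38/3] y:[12,37/3] z:[10,16] -> hit [12,37/3] leaf, test {P3@t=12}
        N17 x:[50/3,53/3] y:[32/3,34/3] z:[12,16] -> miss, prune
      N3 x:[41/3,46/3] y:[15,16] z:[10,12] -> miss, prune
    N10 x:[38/3,62/3] y:[19/3,9] z:[9,16] -> miss, prune
  N14 x:[13,64/3] y:[20/3,47/3] z:[-14,-1] -> miss, prune

9 AABB tests over nodes [0, 12, 9, 1, 15, 17, 3, 10, 14]; 1 leaf entered; closest P3.

== RESULT ==
9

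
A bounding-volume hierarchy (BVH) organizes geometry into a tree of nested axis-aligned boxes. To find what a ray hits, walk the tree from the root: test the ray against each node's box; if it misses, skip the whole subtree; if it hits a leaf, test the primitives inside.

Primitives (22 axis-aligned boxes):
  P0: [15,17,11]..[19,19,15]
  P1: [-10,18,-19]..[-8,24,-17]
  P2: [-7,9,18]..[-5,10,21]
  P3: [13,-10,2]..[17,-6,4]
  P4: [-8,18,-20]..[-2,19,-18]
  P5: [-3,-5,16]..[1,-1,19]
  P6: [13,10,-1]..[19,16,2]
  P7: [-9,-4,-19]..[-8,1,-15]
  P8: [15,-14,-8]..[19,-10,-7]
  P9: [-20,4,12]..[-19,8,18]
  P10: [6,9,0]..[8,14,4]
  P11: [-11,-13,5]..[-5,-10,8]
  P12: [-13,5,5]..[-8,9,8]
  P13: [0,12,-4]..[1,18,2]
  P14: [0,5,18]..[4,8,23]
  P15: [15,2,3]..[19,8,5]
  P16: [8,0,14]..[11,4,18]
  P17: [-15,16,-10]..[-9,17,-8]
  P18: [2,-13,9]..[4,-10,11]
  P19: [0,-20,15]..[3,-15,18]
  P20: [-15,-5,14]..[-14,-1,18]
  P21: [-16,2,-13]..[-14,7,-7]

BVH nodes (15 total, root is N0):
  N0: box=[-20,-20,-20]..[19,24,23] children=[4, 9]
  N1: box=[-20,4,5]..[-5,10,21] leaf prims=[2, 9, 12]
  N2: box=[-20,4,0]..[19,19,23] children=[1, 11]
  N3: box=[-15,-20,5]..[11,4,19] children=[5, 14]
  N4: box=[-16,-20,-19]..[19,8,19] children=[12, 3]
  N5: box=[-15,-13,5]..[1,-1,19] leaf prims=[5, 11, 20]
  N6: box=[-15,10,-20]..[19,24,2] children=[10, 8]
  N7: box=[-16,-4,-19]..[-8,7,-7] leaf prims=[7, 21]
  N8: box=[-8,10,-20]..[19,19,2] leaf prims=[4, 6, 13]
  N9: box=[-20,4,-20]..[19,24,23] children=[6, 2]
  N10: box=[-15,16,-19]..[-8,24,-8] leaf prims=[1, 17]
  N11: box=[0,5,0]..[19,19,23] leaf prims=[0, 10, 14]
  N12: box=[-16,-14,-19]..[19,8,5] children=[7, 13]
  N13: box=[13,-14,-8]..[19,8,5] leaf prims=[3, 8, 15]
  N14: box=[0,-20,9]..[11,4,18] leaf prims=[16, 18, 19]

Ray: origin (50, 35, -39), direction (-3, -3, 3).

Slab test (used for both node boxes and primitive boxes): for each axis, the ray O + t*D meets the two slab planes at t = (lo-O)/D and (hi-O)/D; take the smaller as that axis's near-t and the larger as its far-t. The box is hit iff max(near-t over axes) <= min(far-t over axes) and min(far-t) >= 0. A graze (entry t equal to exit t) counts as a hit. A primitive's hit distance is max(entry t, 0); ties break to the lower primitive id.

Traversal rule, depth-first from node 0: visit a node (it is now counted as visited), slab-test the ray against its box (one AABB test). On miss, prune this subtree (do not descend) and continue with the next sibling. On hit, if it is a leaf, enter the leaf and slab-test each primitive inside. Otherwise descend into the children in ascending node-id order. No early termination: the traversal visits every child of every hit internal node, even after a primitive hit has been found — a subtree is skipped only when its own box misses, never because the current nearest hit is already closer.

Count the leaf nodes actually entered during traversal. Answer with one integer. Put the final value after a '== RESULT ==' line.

Trace the traversal:
N0 x:[31/3,70/3] y:[11/3,55/3] z:[19/3,62/3] -> hit [31/3,55/3], descend [4, 9]
  N4 x:[31/3,22] y:[9,55/3] z:[20/3,58/3] -> hit [31/3,55/3], descend [3, 12]
    N3 x:[13,65/3] y:[31/3,55/3] z:[44/3,58/3] -> hit [44/3,55/3], descend [5, 14]
      N5 x:[49/3,65/3] y:[12,16] z:[44/3,58/3] -> miss, prune
      N14 x:[13,50/3] y:[31/3,55/3] z:[16,19] -> hit [16,50/3] leaf, test {P16(miss), P18@t=16, P19(miss)}
    N12 x:[31/3,22] y:[9,49/3] z:[20/3,44/3] -> hit [31/3,44/3], descend [7, 13]
      N7 x:[58/3,22] y:[28/3,13] z:[20/3,32/3] -> miss, prune
      N13 x:[31/3,37/3] y:[9,49/3] z:[31/3,44/3] -> hit [31/3,37/3] leaf, test {P3(miss), P8(miss), P15(miss)}
  N9 x:[31/3,70/3] y:[11/3,31/3] z:[19/3,62/3] -> hit [31/3,31/3], descend [2, 6]
    N2 x:[31/3,70/3] y:[16/3,31/3] z:[13,62/3] -> miss, prune
    N6 x:[31/3,65/3] y:[11/3,25/3] z:[19/3,41/3] -> miss, prune

Visited [0, 4, 3, 5, 14, 12, 7, 13, 9, 2, 6]. Tests: 11 box, 2 leaf. Nearest: P18.

== RESULT ==
2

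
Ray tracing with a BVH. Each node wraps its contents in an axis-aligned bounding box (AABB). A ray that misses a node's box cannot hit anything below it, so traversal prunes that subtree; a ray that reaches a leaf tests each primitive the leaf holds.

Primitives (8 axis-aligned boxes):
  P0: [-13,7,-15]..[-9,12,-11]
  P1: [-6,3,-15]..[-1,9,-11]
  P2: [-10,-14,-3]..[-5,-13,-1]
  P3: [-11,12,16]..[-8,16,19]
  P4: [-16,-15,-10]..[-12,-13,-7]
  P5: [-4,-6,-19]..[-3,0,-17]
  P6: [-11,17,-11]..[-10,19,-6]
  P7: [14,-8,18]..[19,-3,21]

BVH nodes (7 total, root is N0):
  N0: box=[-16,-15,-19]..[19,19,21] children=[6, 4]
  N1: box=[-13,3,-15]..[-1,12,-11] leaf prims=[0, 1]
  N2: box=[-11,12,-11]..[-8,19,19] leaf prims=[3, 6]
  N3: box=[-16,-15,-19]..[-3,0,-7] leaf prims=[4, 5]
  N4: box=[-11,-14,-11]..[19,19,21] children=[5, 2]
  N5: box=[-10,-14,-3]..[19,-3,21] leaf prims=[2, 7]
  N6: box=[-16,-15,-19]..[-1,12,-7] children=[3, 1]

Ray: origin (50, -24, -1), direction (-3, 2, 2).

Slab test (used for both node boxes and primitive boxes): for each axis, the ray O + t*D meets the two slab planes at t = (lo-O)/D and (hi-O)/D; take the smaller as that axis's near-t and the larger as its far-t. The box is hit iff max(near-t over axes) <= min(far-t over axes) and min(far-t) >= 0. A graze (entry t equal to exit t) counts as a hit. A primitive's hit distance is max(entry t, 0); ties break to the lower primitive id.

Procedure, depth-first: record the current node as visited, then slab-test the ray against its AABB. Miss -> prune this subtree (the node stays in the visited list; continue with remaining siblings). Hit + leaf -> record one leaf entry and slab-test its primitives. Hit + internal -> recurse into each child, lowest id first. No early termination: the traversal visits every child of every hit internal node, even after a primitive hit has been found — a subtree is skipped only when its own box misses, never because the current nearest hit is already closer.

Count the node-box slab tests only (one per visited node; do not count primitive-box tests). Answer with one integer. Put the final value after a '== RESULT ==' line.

Trace the traversal:
N0 x:[31/3,22] y:[9/2,43/2] z:[-9,11] -> hit [31/3,11], descend [4, 6]
  N4 x:[31/3,61/3] y:[5,43/2] z:[-5,11] -> hit [31/3,11], descend [2, 5]
    N2 x:[58/3,61/3] y:[18,43/2] z:[-5,10] -> miss, prune
    N5 x:[31/3,20] y:[5,21/2] z:[-1,11] -> hit [31/3,21/2] leaf, test {P2(miss), P7@t=31/3}
  N6 x:[17,22] y:[9/2,18] z:[-9,-3] -> miss, prune

Summary -> nodes [0, 4, 2, 5, 6]; box-tests=5; leaf-entries=1; first=P7

== RESULT ==
5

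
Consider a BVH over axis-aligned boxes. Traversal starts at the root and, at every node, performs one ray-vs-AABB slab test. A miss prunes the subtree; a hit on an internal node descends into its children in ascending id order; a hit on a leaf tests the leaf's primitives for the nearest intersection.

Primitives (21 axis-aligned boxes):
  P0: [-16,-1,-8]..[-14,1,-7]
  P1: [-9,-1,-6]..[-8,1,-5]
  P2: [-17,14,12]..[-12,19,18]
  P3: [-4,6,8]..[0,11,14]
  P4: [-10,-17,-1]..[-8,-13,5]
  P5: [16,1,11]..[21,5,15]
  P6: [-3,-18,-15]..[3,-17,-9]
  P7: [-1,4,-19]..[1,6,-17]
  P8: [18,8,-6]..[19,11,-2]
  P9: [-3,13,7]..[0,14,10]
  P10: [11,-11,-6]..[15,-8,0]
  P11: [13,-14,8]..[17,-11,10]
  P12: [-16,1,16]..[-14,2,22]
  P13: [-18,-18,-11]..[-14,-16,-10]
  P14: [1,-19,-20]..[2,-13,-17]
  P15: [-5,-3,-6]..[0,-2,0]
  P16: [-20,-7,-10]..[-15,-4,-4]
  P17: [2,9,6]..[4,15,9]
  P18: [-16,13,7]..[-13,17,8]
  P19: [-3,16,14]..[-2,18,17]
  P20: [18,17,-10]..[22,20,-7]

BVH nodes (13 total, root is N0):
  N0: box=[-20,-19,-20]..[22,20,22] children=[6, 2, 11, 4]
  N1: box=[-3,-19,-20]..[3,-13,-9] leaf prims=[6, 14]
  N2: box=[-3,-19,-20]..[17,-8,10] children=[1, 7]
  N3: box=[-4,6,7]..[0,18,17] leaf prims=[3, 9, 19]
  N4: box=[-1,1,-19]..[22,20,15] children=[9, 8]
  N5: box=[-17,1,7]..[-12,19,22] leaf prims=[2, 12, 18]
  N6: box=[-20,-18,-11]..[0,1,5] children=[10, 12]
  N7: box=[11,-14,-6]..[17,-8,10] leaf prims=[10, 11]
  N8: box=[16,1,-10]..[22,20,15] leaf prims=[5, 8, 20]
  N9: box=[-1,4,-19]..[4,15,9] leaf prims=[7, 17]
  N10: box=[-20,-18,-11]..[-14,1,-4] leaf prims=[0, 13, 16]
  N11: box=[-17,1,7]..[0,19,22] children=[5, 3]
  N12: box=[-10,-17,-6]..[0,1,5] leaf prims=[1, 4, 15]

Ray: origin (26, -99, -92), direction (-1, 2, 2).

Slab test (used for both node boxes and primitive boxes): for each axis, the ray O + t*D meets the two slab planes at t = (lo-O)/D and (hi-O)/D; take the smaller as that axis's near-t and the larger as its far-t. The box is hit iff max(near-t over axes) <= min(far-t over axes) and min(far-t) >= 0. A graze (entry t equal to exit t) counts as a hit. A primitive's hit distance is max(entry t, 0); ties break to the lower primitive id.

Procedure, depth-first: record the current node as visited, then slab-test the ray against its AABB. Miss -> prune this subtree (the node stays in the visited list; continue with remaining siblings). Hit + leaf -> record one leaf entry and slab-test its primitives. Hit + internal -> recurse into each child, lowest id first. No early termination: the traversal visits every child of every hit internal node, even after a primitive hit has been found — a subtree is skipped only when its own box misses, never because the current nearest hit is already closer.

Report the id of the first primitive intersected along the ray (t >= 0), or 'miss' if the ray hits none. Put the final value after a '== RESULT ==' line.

Walk:
N0 x:[4,46] y:[40,119/2] z:[36,57] -> hit [40,46], descend [2, 4, 6, 11]
  N2 x:[9,29] y:[40,91/2] z:[36,51] -> miss, prune
  N4 x:[4,27] y:[50,119/2] z:[73/2,107/2] -> miss, prune
  N6 x:[26,46] y:[81/2,50] z:[81/2,97/2] -> hit [81/2,46], descend [10, 12]
    N10 x:[40,46] y:[81/2,50] z:[81/2,44] -> hit [81/2,44] leaf, test {P0(miss), P13@t=81/2, P16(miss)}
    N12 x:[26,36] y:[41,50] z:[43,97/2] -> miss, prune
  N11 x:[26,43] y:[50,59] z:[99/2,57] -> miss, prune

Visited [0, 2, 4, 6, 10, 12, 11]. Tests: 7 box, 1 leaf. Nearest: P13.

== RESULT ==
13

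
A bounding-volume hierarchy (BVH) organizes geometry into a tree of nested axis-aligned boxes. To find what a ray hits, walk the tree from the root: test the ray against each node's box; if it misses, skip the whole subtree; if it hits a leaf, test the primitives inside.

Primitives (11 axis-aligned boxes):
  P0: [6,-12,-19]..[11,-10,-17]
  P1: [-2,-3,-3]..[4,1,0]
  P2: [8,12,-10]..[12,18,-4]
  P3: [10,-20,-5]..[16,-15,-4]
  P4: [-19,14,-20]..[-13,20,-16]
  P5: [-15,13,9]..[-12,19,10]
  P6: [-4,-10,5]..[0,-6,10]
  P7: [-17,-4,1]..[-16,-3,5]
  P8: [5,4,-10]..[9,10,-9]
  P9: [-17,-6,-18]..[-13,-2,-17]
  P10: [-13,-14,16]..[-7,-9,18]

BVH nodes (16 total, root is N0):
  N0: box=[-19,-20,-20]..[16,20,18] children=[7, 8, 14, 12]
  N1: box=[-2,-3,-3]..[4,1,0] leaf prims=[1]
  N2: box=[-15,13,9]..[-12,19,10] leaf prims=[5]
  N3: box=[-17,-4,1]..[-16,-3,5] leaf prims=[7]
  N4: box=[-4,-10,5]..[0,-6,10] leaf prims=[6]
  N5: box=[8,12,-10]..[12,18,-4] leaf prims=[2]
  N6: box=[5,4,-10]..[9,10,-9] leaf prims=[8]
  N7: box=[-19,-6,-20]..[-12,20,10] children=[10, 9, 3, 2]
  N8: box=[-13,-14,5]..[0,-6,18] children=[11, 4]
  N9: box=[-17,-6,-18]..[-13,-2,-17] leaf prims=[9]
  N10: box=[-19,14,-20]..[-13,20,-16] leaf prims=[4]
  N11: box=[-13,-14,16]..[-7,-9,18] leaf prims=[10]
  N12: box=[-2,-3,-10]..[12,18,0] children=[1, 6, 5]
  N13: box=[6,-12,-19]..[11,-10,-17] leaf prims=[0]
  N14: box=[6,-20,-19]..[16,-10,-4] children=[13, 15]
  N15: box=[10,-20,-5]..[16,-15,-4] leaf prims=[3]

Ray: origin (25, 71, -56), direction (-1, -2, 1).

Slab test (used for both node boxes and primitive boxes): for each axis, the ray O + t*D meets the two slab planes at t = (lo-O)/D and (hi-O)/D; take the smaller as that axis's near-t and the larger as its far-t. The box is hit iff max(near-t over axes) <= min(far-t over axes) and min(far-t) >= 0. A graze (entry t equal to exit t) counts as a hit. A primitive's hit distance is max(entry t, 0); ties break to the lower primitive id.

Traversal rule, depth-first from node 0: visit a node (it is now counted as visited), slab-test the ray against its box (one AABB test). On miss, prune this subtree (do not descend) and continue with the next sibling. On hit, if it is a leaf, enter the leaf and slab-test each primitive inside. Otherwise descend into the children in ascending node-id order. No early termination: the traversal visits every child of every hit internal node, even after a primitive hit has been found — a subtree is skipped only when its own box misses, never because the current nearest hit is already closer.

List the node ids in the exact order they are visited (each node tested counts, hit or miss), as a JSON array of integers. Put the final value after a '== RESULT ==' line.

Walk:
N0 x:[9,44] y:[51/2,91/2] z:[36,74] -> hit [36,44], descend [7, 8, 12, 14]
  N7 x:[37,44] y:[51/2,77/2] z:[36,66] -> hit [37,77/2], descend [2, 3, 9, 10]
    N2 x:[37,40] y:[26,29] z:[65,66] -> miss, prune
    N3 x:[41,42] y:[37,75/2] z:[57,61] -> miss, prune
    N9 x:[38,42] y:[73/2,77/2] z:[38,39] -> hit [38,77/2] leaf, test {P9@t=38}
    N10 x:[38,44] y:[51/2,57/2] z:[36,40] -> miss, prune
  N8 x:[25,38] y:[77/2,85/2] z:[61,74] -> miss, prune
  N12 x:[13,27] y:[53/2,37] z:[46,56] -> miss, prune
  N14 x:[9,19] y:[81/2,91/2] z:[37,52] -> miss, prune

order=[0, 7, 2, 3, 9, 10, 8, 12, 14]  |boxes|=9  |leaves|=1  hit=P9

== RESULT ==
[0, 7, 2, 3, 9, 10, 8, 12, 14]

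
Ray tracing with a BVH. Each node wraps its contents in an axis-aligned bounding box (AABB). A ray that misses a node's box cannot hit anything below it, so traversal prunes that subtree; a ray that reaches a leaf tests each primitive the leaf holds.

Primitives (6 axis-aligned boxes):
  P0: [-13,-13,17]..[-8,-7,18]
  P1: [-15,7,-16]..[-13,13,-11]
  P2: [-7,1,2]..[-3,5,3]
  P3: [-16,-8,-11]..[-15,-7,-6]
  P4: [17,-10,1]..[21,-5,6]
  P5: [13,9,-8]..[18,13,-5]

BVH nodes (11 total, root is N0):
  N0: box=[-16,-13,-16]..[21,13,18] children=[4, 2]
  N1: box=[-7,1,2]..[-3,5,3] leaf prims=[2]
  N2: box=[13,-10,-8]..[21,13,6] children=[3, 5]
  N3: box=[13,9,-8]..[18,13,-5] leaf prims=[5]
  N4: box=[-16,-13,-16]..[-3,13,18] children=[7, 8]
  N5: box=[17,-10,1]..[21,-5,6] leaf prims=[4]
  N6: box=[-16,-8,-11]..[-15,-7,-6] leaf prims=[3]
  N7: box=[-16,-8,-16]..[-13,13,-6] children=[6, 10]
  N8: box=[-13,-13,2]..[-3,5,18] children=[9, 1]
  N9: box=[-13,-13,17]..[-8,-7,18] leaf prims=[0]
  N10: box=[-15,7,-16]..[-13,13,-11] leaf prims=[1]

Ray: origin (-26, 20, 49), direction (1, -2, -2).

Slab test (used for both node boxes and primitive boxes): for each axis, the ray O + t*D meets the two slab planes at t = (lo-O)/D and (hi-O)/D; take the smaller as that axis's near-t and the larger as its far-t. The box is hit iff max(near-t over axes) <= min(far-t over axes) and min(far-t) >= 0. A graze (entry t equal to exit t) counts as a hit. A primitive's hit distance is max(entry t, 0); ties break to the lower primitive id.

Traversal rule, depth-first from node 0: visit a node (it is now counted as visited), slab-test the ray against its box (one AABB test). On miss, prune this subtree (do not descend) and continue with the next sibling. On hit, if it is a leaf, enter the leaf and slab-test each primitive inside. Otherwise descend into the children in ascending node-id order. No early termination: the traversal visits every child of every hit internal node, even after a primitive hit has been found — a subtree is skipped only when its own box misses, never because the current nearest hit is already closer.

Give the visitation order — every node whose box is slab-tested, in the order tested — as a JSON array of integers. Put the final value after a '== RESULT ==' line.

Walk:
N0 x:[10,47] y:[7/2,33/2] z:[31/2,65/2] -> hit [31/2,33/2], descend [2, 4]
  N2 x:[39,47] y:[7/2,15] z:[43/2,57/2] -> miss, prune
  N4 x:[10,23] y:[7/2,33/2] z:[31/2,65/2] -> hit [31/2,33/2], descend [7, 8]
    N7 x:[10,13] y:[7/2,14] z:[55/2,65/2] -> miss, prune
    N8 x:[13,23] y:[15/2,33/2] z:[31/2,47/2] -> hit [31/2,33/2], descend [1, 9]
      N1 x:[19,23] y:[15/2,19/2] z:[23,47/2] -> miss, prune
      N9 x:[13,18] y:[27/2,33/2] z:[31/2,16] -> hit [31/2,16] leaf, test {P0@t=31/2}

Visited [0, 2, 4, 7, 8, 1, 9]. Tests: 7 box, 1 leaf. Nearest: P0.

== RESULT ==
[0, 2, 4, 7, 8, 1, 9]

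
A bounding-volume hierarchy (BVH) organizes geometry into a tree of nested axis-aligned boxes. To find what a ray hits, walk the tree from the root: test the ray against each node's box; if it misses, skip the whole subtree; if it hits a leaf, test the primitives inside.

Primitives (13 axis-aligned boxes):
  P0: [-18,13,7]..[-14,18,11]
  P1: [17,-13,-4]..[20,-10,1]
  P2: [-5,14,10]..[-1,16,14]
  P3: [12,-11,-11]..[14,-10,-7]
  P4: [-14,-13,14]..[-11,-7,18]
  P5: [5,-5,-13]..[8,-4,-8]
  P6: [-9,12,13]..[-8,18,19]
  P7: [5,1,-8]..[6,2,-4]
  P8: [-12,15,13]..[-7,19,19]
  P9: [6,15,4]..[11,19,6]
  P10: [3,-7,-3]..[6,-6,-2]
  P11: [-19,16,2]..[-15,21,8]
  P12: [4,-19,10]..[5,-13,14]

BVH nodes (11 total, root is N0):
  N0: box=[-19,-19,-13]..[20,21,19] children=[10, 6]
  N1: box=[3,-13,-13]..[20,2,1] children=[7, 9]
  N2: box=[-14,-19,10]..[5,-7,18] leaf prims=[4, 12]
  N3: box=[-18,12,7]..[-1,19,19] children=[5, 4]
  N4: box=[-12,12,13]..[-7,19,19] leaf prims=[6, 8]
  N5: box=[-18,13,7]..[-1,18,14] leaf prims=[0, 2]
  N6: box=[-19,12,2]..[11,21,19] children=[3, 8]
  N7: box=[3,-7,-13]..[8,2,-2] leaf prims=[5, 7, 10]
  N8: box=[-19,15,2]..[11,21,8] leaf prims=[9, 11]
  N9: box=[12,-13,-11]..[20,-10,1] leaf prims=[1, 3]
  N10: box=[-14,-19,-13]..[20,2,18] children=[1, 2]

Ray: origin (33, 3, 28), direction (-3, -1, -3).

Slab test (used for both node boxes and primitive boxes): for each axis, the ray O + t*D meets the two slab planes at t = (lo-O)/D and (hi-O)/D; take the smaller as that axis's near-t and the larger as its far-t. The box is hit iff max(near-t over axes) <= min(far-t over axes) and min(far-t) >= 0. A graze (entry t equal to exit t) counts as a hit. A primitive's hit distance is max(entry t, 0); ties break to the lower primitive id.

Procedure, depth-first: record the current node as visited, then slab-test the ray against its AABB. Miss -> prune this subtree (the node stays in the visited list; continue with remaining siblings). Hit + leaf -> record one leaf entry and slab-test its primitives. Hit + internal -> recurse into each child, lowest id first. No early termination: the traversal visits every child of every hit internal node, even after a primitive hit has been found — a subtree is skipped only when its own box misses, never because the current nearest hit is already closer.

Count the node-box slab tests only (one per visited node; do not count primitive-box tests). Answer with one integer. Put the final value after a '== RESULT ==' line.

Walk:
N0 x:[13/3,52/3] y:[-18,22] z:[3,41/3] -> hit [13/3,41/3], descend [6, 10]
  N6 x:[22/3,52/3] y:[-18,-9] z:[3,26/3] -> miss, prune
  N10 x:[13/3,47/3] y:[1,22] z:[10/3,41/3] -> hit [13/3,41/3], descend [1, 2]
    N1 x:[13/3,10] y:[1,16] z:[9,41/3] -> hit [9,10], descend [7, 9]
      N7 x:[25/3,10] y:[1,10] z:[10,41/3] -> hit [10,10] leaf, test {P5(miss), P7(miss), P10@t=10}
      N9 x:[13/3,7] y:[13,16] z:[9,13] -> miss, prune
    N2 x:[28/3,47/3] y:[10,22] z:[10/3,6] -> miss, prune

order=[0, 6, 10, 1, 7, 9, 2]  |boxes|=7  |leaves|=1  hit=P10

== RESULT ==
7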